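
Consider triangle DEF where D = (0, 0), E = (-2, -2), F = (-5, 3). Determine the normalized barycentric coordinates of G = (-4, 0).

Signed area of the reference triangle: [DEF] = ½·(0·(-2−3) + (-2)·(3−0) + (-5)·(0−(-2))) = ½·(0 − 6 − 10) = -8.
[GEF] = ½·((-4)·(-2−3) + (-2)·(3−0) + (-5)·(0−(-2))) = ½·(20 − 6 − 10) = 2, so the D-coordinate is 2/(-8) = -1/4.
[DGF] = ½·(0·(0−3) + (-4)·(3−0) + (-5)·(0−0)) = ½·(0 − 12 + 0) = -6, so the E-coordinate is 3/4.
[DEG] = ½·(0·(-2−0) + (-2)·(0−0) + (-4)·(0−(-2))) = ½·(0 + 0 − 8) = -4, so the F-coordinate is 1/2.
Check: -1/4 + 3/4 + 1/2 = 1.

(-1/4, 3/4, 1/2)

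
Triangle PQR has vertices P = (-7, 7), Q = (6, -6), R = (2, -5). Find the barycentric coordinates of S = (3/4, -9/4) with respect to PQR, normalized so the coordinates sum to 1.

Signed area of the reference triangle: [PQR] = ½·((-7)·(-6−(-5)) + 6·(-5−7) + 2·(7−(-6))) = ½·(7 − 72 + 26) = -39/2.
[SQR] = ½·((3/4)·(-6−(-5)) + 6·(-5−(-9/4)) + 2·(-9/4−(-6))) = ½·(-3/4 − 33/2 + 15/2) = -39/8, so the P-coordinate is (-39/8)/(-39/2) = 1/4.
[PSR] = ½·((-7)·(-9/4−(-5)) + (3/4)·(-5−7) + 2·(7−(-9/4))) = ½·(-77/4 − 9 + 37/2) = -39/8, so the Q-coordinate is 1/4.
[PQS] = ½·((-7)·(-6−(-9/4)) + 6·(-9/4−7) + (3/4)·(7−(-6))) = ½·(105/4 − 111/2 + 39/4) = -39/4, so the R-coordinate is 1/2.
Check: 1/4 + 1/4 + 1/2 = 1.

(1/4, 1/4, 1/2)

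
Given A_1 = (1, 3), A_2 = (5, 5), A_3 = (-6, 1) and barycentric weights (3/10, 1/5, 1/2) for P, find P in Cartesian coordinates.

(-17/10, 12/5)

P = (3/10)·A_1 + (1/5)·A_2 + (1/2)·A_3.
x-coordinate: (3/10)·1 + (1/5)·5 + (1/2)·(-6) = -17/10.
y-coordinate: (3/10)·3 + (1/5)·5 + (1/2)·1 = 12/5.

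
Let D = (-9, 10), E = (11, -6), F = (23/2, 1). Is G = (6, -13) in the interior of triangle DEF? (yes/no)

Barycentric coordinates of G: (63/296, 673/296, -55/37).
The three coordinates are positive, positive, negative; a point is interior exactly when all three are positive.

no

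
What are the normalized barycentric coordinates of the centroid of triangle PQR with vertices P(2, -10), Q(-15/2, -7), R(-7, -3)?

(1/3, 1/3, 1/3)

The centroid is the average of the vertices, so each weight is 1/3.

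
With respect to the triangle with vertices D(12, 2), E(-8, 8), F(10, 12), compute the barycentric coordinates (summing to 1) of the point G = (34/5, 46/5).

(1/5, 1/5, 3/5)

Signed area of the reference triangle: [DEF] = ½·(12·(8−12) + (-8)·(12−2) + 10·(2−8)) = ½·(-48 − 80 − 60) = -94.
[GEF] = ½·((34/5)·(8−12) + (-8)·(12−(46/5)) + 10·(46/5−8)) = ½·(-136/5 − 112/5 + 12) = -94/5, so the D-coordinate is (-94/5)/(-94) = 1/5.
[DGF] = ½·(12·(46/5−12) + (34/5)·(12−2) + 10·(2−(46/5))) = ½·(-168/5 + 68 − 72) = -94/5, so the E-coordinate is 1/5.
[DEG] = ½·(12·(8−(46/5)) + (-8)·(46/5−2) + (34/5)·(2−8)) = ½·(-72/5 − 288/5 − 204/5) = -282/5, so the F-coordinate is 3/5.
Check: 1/5 + 1/5 + 3/5 = 1.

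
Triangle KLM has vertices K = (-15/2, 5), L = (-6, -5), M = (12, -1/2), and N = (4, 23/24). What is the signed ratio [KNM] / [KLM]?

1/12

[KLM] = ½·((-15/2)·(-5−(-1/2)) + (-6)·(-1/2−5) + 12·(5−(-5))) = ½·(135/4 + 33 + 120) = 747/8.
[KNM] = ½·((-15/2)·(23/24−(-1/2)) + 4·(-1/2−5) + 12·(5−(23/24))) = ½·(-175/16 − 22 + 97/2) = 249/32, so the ratio is (249/32)/(747/8) = 1/12.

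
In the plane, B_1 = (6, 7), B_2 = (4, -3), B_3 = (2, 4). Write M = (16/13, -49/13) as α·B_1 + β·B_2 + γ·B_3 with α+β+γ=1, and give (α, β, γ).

Signed area of the reference triangle: [B_1B_2B_3] = ½·(6·(-3−4) + 4·(4−7) + 2·(7−(-3))) = ½·(-42 − 12 + 20) = -17.
[MB_2B_3] = ½·((16/13)·(-3−4) + 4·(4−(-49/13)) + 2·(-49/13−(-3))) = ½·(-112/13 + 404/13 − 20/13) = 136/13, so the B_1-coordinate is (136/13)/(-17) = -8/13.
[B_1MB_3] = ½·(6·(-49/13−4) + (16/13)·(4−7) + 2·(7−(-49/13))) = ½·(-606/13 − 48/13 + 280/13) = -187/13, so the B_2-coordinate is 11/13.
[B_1B_2M] = ½·(6·(-3−(-49/13)) + 4·(-49/13−7) + (16/13)·(7−(-3))) = ½·(60/13 − 560/13 + 160/13) = -170/13, so the B_3-coordinate is 10/13.
Check: -8/13 + 11/13 + 10/13 = 1.

(-8/13, 11/13, 10/13)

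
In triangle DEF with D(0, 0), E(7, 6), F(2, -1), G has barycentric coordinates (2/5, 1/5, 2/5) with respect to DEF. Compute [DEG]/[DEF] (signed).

2/5

The signed ratio [DEG]/[DEF] equals the barycentric coordinate of G at vertex F, which is 2/5.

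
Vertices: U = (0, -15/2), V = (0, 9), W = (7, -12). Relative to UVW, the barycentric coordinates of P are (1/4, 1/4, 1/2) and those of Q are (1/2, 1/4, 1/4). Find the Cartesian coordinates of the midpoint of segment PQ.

Barycentric coordinates of the midpoint are the average: (3/8, 1/4, 3/8).
Converting: (3/8)·U + (1/4)·V + (3/8)·W = (21/8, -81/16).

(21/8, -81/16)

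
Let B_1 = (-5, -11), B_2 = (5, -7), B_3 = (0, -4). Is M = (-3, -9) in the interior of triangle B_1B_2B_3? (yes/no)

Barycentric coordinates of M: (17/25, 2/25, 6/25).
The three coordinates are positive, positive, positive; a point is interior exactly when all three are positive.

yes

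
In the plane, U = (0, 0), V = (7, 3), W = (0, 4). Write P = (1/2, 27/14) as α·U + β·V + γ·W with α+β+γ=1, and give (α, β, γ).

(1/2, 1/14, 3/7)

Signed area of the reference triangle: [UVW] = ½·(0·(3−4) + 7·(4−0) + 0·(0−3)) = ½·(0 + 28 + 0) = 14.
[PVW] = ½·((1/2)·(3−4) + 7·(4−(27/14)) + 0·(27/14−3)) = ½·(-1/2 + 29/2 + 0) = 7, so the U-coordinate is 7/14 = 1/2.
[UPW] = ½·(0·(27/14−4) + (1/2)·(4−0) + 0·(0−(27/14))) = ½·(0 + 2 + 0) = 1, so the V-coordinate is 1/14.
[UVP] = ½·(0·(3−(27/14)) + 7·(27/14−0) + (1/2)·(0−3)) = ½·(0 + 27/2 − 3/2) = 6, so the W-coordinate is 3/7.
Check: 1/2 + 1/14 + 3/7 = 1.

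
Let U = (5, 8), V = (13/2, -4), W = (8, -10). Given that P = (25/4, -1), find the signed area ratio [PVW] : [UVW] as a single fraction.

[UVW] = ½·(5·(-4−(-10)) + (13/2)·(-10−8) + 8·(8−(-4))) = ½·(30 − 117 + 96) = 9/2.
[PVW] = ½·((25/4)·(-4−(-10)) + (13/2)·(-10−(-1)) + 8·(-1−(-4))) = ½·(75/2 − 117/2 + 24) = 3/2, so the ratio is (3/2)/(9/2) = 1/3.

1/3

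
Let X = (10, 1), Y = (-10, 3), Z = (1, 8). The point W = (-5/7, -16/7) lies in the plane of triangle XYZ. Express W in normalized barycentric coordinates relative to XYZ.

Signed area of the reference triangle: [XYZ] = ½·(10·(3−8) + (-10)·(8−1) + 1·(1−3)) = ½·(-50 − 70 − 2) = -61.
[WYZ] = ½·((-5/7)·(3−8) + (-10)·(8−(-16/7)) + 1·(-16/7−3)) = ½·(25/7 − 720/7 − 37/7) = -366/7, so the X-coordinate is (-366/7)/(-61) = 6/7.
[XWZ] = ½·(10·(-16/7−8) + (-5/7)·(8−1) + 1·(1−(-16/7))) = ½·(-720/7 − 5 + 23/7) = -366/7, so the Y-coordinate is 6/7.
[XYW] = ½·(10·(3−(-16/7)) + (-10)·(-16/7−1) + (-5/7)·(1−3)) = ½·(370/7 + 230/7 + 10/7) = 305/7, so the Z-coordinate is -5/7.

(6/7, 6/7, -5/7)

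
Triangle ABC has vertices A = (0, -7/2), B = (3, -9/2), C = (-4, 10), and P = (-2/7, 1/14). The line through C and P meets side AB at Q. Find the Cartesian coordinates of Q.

Barycentric coordinates of P with respect to ABC: (3/7, 2/7, 2/7).
On side AB the C-coordinate is zero; dropping P's C-weight 2/7 and renormalizing the remaining 3/7 : 2/7 gives weights 3/5, 2/5 on A, B.
Q = (3/5)·(0, -7/2) + (2/5)·(3, -9/2) = (6/5, -39/10).

(6/5, -39/10)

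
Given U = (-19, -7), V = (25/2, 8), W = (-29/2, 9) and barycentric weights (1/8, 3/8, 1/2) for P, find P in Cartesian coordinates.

(-79/16, 53/8)

P = (1/8)·U + (3/8)·V + (1/2)·W.
x-coordinate: (1/8)·(-19) + (3/8)·(25/2) + (1/2)·(-29/2) = -79/16.
y-coordinate: (1/8)·(-7) + (3/8)·8 + (1/2)·9 = 53/8.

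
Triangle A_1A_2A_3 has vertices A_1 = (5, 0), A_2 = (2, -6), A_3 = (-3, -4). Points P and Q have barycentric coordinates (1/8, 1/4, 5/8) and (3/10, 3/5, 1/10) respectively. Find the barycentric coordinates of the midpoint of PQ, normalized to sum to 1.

Since both coordinate triples sum to 1, the midpoint's barycentrics are the componentwise average.
(1/8+3/10)/2 = 17/80; similarly 17/40 and 29/80.

(17/80, 17/40, 29/80)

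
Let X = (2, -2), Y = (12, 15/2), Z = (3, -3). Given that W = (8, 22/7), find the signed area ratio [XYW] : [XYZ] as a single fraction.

2/7

[XYZ] = ½·(2·(15/2−(-3)) + 12·(-3−(-2)) + 3·(-2−(15/2))) = ½·(21 − 12 − 57/2) = -39/4.
[XYW] = ½·(2·(15/2−(22/7)) + 12·(22/7−(-2)) + 8·(-2−(15/2))) = ½·(61/7 + 432/7 − 76) = -39/14, so the ratio is (-39/14)/(-39/4) = 2/7.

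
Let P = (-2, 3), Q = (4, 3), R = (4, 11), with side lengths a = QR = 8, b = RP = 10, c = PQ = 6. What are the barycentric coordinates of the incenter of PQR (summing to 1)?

The incenter has barycentric coordinates proportional to the opposite side lengths: (8 : 10 : 6).
Normalizing by 8+10+6 = 24 gives (1/3, 5/12, 1/4).

(1/3, 5/12, 1/4)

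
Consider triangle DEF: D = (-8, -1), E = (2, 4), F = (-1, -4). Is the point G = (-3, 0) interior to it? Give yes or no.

Barycentric coordinates of G: (28/65, 22/65, 3/13).
The three coordinates are positive, positive, positive; a point is interior exactly when all three are positive.

yes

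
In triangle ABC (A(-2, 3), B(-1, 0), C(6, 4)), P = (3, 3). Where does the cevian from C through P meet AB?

(-3/2, 3/2)

Barycentric coordinates of P with respect to ABC: (1/5, 1/5, 3/5).
On side AB the C-coordinate is zero; dropping P's C-weight 3/5 and renormalizing the remaining 1/5 : 1/5 gives weights 1/2, 1/2 on A, B.
Q = (1/2)·(-2, 3) + (1/2)·(-1, 0) = (-3/2, 3/2).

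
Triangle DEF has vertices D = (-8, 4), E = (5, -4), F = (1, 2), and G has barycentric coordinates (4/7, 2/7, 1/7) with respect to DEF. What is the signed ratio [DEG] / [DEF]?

The signed ratio [DEG]/[DEF] equals the barycentric coordinate of G at vertex F, which is 1/7.

1/7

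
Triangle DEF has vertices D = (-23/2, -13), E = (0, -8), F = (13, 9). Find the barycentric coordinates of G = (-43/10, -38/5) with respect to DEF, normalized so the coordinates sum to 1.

(3/5, 1/5, 1/5)

Signed area of the reference triangle: [DEF] = ½·((-23/2)·(-8−9) + 0·(9−(-13)) + 13·(-13−(-8))) = ½·(391/2 + 0 − 65) = 261/4.
[GEF] = ½·((-43/10)·(-8−9) + 0·(9−(-38/5)) + 13·(-38/5−(-8))) = ½·(731/10 + 0 + 26/5) = 783/20, so the D-coordinate is (783/20)/(261/4) = 3/5.
[DGF] = ½·((-23/2)·(-38/5−9) + (-43/10)·(9−(-13)) + 13·(-13−(-38/5))) = ½·(1909/10 − 473/5 − 351/5) = 261/20, so the E-coordinate is 1/5.
[DEG] = ½·((-23/2)·(-8−(-38/5)) + 0·(-38/5−(-13)) + (-43/10)·(-13−(-8))) = ½·(23/5 + 0 + 43/2) = 261/20, so the F-coordinate is 1/5.
Check: 3/5 + 1/5 + 1/5 = 1.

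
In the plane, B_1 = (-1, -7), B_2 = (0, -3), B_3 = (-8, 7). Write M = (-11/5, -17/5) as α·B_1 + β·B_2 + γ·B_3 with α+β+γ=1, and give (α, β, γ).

(3/5, 1/5, 1/5)

Signed area of the reference triangle: [B_1B_2B_3] = ½·((-1)·(-3−7) + 0·(7−(-7)) + (-8)·(-7−(-3))) = ½·(10 + 0 + 32) = 21.
[MB_2B_3] = ½·((-11/5)·(-3−7) + 0·(7−(-17/5)) + (-8)·(-17/5−(-3))) = ½·(22 + 0 + 16/5) = 63/5, so the B_1-coordinate is (63/5)/21 = 3/5.
[B_1MB_3] = ½·((-1)·(-17/5−7) + (-11/5)·(7−(-7)) + (-8)·(-7−(-17/5))) = ½·(52/5 − 154/5 + 144/5) = 21/5, so the B_2-coordinate is 1/5.
[B_1B_2M] = ½·((-1)·(-3−(-17/5)) + 0·(-17/5−(-7)) + (-11/5)·(-7−(-3))) = ½·(-2/5 + 0 + 44/5) = 21/5, so the B_3-coordinate is 1/5.
Check: 3/5 + 1/5 + 1/5 = 1.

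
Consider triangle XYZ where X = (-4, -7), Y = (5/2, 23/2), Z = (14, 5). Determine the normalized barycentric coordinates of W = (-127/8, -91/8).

(3/2, 1/4, -3/4)

Signed area of the reference triangle: [XYZ] = ½·((-4)·(23/2−5) + (5/2)·(5−(-7)) + 14·(-7−(23/2))) = ½·(-26 + 30 − 259) = -255/2.
[WYZ] = ½·((-127/8)·(23/2−5) + (5/2)·(5−(-91/8)) + 14·(-91/8−(23/2))) = ½·(-1651/16 + 655/16 − 1281/4) = -765/4, so the X-coordinate is (-765/4)/(-255/2) = 3/2.
[XWZ] = ½·((-4)·(-91/8−5) + (-127/8)·(5−(-7)) + 14·(-7−(-91/8))) = ½·(131/2 − 381/2 + 245/4) = -255/8, so the Y-coordinate is 1/4.
[XYW] = ½·((-4)·(23/2−(-91/8)) + (5/2)·(-91/8−(-7)) + (-127/8)·(-7−(23/2))) = ½·(-183/2 − 175/16 + 4699/16) = 765/8, so the Z-coordinate is -3/4.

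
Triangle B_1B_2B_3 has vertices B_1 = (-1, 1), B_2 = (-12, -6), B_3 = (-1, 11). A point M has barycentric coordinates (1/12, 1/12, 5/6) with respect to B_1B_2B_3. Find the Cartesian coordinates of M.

(-23/12, 35/4)

M = (1/12)·B_1 + (1/12)·B_2 + (5/6)·B_3.
x-coordinate: (1/12)·(-1) + (1/12)·(-12) + (5/6)·(-1) = -23/12.
y-coordinate: (1/12)·1 + (1/12)·(-6) + (5/6)·11 = 35/4.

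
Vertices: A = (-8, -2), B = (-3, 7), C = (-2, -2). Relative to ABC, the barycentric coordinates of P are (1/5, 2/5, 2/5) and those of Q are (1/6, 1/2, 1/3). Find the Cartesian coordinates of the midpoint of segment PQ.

(-71/20, 41/20)

Barycentric coordinates of the midpoint are the average: (11/60, 9/20, 11/30).
Converting: (11/60)·A + (9/20)·B + (11/30)·C = (-71/20, 41/20).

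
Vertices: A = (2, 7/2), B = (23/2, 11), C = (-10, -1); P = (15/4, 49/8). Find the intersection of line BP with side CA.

Barycentric coordinates of P with respect to ABC: (1/4, 1/2, 1/4).
On side CA the B-coordinate is zero; dropping P's B-weight 1/2 and renormalizing the remaining 1/4 : 1/4 gives weights 1/2, 1/2 on C, A.
Q = (1/2)·(-10, -1) + (1/2)·(2, 7/2) = (-4, 5/4).

(-4, 5/4)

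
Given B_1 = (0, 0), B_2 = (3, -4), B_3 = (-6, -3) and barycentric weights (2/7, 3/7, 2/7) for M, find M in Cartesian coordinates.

(-3/7, -18/7)

M = (2/7)·B_1 + (3/7)·B_2 + (2/7)·B_3.
x-coordinate: (2/7)·0 + (3/7)·3 + (2/7)·(-6) = -3/7.
y-coordinate: (2/7)·0 + (3/7)·(-4) + (2/7)·(-3) = -18/7.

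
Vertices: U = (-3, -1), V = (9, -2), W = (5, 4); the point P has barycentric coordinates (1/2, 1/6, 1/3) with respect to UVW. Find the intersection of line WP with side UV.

(0, -5/4)

Line WP meets UV where the W-coordinate vanishes; zeroing P's W-weight and renormalizing leaves U, V-weights 1/2 : 1/6 → (3/4, 1/4).
So Q = (3/4)·U + (1/4)·V = (0, -5/4).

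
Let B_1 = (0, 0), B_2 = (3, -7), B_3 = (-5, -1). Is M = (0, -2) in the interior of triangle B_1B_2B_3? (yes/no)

yes

Barycentric coordinates of M: (11/19, 5/19, 3/19).
The three coordinates are positive, positive, positive; a point is interior exactly when all three are positive.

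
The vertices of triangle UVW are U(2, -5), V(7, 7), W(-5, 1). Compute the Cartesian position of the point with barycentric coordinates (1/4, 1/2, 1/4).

P = (1/4)·U + (1/2)·V + (1/4)·W.
x-coordinate: (1/4)·2 + (1/2)·7 + (1/4)·(-5) = 11/4.
y-coordinate: (1/4)·(-5) + (1/2)·7 + (1/4)·1 = 5/2.

(11/4, 5/2)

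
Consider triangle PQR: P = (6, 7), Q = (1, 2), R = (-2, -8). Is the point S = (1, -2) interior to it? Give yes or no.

Barycentric coordinates of S: (12/35, 3/35, 4/7).
The three coordinates are positive, positive, positive; a point is interior exactly when all three are positive.

yes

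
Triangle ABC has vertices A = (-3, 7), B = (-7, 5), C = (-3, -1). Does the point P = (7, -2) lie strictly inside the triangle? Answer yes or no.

no

Barycentric coordinates of P: (7/4, -5/2, 7/4).
The three coordinates are positive, negative, positive; a point is interior exactly when all three are positive.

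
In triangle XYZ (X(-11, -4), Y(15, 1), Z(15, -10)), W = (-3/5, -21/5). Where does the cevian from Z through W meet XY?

Barycentric coordinates of W with respect to XYZ: (3/5, 1/5, 1/5).
On side XY the Z-coordinate is zero; dropping W's Z-weight 1/5 and renormalizing the remaining 3/5 : 1/5 gives weights 3/4, 1/4 on X, Y.
V = (3/4)·(-11, -4) + (1/4)·(15, 1) = (-9/2, -11/4).

(-9/2, -11/4)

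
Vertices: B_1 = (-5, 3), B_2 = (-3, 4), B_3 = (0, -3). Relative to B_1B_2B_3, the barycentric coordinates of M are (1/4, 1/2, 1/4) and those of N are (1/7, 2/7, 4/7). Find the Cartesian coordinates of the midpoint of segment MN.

Barycentric coordinates of the midpoint are the average: (11/56, 11/28, 23/56).
Converting: (11/56)·B_1 + (11/28)·B_2 + (23/56)·B_3 = (-121/56, 13/14).

(-121/56, 13/14)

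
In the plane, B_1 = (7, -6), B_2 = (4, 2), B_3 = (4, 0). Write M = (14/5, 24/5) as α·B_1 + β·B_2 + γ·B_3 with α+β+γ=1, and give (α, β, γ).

Signed area of the reference triangle: [B_1B_2B_3] = ½·(7·(2−0) + 4·(0−(-6)) + 4·(-6−2)) = ½·(14 + 24 − 32) = 3.
[MB_2B_3] = ½·((14/5)·(2−0) + 4·(0−(24/5)) + 4·(24/5−2)) = ½·(28/5 − 96/5 + 56/5) = -6/5, so the B_1-coordinate is (-6/5)/3 = -2/5.
[B_1MB_3] = ½·(7·(24/5−0) + (14/5)·(0−(-6)) + 4·(-6−(24/5))) = ½·(168/5 + 84/5 − 216/5) = 18/5, so the B_2-coordinate is 6/5.
[B_1B_2M] = ½·(7·(2−(24/5)) + 4·(24/5−(-6)) + (14/5)·(-6−2)) = ½·(-98/5 + 216/5 − 112/5) = 3/5, so the B_3-coordinate is 1/5.
Check: -2/5 + 6/5 + 1/5 = 1.

(-2/5, 6/5, 1/5)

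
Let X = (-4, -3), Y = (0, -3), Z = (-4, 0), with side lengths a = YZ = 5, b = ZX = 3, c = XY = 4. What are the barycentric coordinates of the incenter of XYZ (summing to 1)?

(5/12, 1/4, 1/3)

The incenter has barycentric coordinates proportional to the opposite side lengths: (5 : 3 : 4).
Normalizing by 5+3+4 = 12 gives (5/12, 1/4, 1/3).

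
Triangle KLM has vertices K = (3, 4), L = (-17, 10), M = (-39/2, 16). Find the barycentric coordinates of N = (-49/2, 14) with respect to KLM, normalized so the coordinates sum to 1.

(-1/3, 1, 1/3)

Signed area of the reference triangle: [KLM] = ½·(3·(10−16) + (-17)·(16−4) + (-39/2)·(4−10)) = ½·(-18 − 204 + 117) = -105/2.
[NLM] = ½·((-49/2)·(10−16) + (-17)·(16−14) + (-39/2)·(14−10)) = ½·(147 − 34 − 78) = 35/2, so the K-coordinate is (35/2)/(-105/2) = -1/3.
[KNM] = ½·(3·(14−16) + (-49/2)·(16−4) + (-39/2)·(4−14)) = ½·(-6 − 294 + 195) = -105/2, so the L-coordinate is 1.
[KLN] = ½·(3·(10−14) + (-17)·(14−4) + (-49/2)·(4−10)) = ½·(-12 − 170 + 147) = -35/2, so the M-coordinate is 1/3.
Check: -1/3 + 1 + 1/3 = 1.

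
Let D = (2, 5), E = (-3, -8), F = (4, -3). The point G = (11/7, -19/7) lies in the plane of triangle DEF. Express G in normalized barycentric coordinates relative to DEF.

Signed area of the reference triangle: [DEF] = ½·(2·(-8−(-3)) + (-3)·(-3−5) + 4·(5−(-8))) = ½·(-10 + 24 + 52) = 33.
[GEF] = ½·((11/7)·(-8−(-3)) + (-3)·(-3−(-19/7)) + 4·(-19/7−(-8))) = ½·(-55/7 + 6/7 + 148/7) = 99/14, so the D-coordinate is (99/14)/33 = 3/14.
[DGF] = ½·(2·(-19/7−(-3)) + (11/7)·(-3−5) + 4·(5−(-19/7))) = ½·(4/7 − 88/7 + 216/7) = 66/7, so the E-coordinate is 2/7.
[DEG] = ½·(2·(-8−(-19/7)) + (-3)·(-19/7−5) + (11/7)·(5−(-8))) = ½·(-74/7 + 162/7 + 143/7) = 33/2, so the F-coordinate is 1/2.

(3/14, 2/7, 1/2)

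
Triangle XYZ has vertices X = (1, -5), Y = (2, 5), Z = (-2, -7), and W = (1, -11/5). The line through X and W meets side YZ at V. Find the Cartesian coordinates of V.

Barycentric coordinates of W with respect to XYZ: (3/5, 3/10, 1/10).
On side YZ the X-coordinate is zero; dropping W's X-weight 3/5 and renormalizing the remaining 3/10 : 1/10 gives weights 3/4, 1/4 on Y, Z.
V = (3/4)·(2, 5) + (1/4)·(-2, -7) = (1, 2).

(1, 2)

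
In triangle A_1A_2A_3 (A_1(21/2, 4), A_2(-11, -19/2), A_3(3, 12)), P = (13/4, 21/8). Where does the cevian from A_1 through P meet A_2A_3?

Barycentric coordinates of P with respect to A_1A_2A_3: (1/2, 1/4, 1/4).
On side A_2A_3 the A_1-coordinate is zero; dropping P's A_1-weight 1/2 and renormalizing the remaining 1/4 : 1/4 gives weights 1/2, 1/2 on A_2, A_3.
Q = (1/2)·(-11, -19/2) + (1/2)·(3, 12) = (-4, 5/4).

(-4, 5/4)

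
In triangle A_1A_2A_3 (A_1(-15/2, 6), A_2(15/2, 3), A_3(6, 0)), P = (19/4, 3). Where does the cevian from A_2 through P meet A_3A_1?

Barycentric coordinates of P with respect to A_1A_2A_3: (1/6, 2/3, 1/6).
On side A_3A_1 the A_2-coordinate is zero; dropping P's A_2-weight 2/3 and renormalizing the remaining 1/6 : 1/6 gives weights 1/2, 1/2 on A_3, A_1.
Q = (1/2)·(6, 0) + (1/2)·(-15/2, 6) = (-3/4, 3).

(-3/4, 3)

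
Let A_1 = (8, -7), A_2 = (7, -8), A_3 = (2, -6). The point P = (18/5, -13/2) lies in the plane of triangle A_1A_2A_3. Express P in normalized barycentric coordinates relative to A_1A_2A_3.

Signed area of the reference triangle: [A_1A_2A_3] = ½·(8·(-8−(-6)) + 7·(-6−(-7)) + 2·(-7−(-8))) = ½·(-16 + 7 + 2) = -7/2.
[PA_2A_3] = ½·((18/5)·(-8−(-6)) + 7·(-6−(-13/2)) + 2·(-13/2−(-8))) = ½·(-36/5 + 7/2 + 3) = -7/20, so the A_1-coordinate is (-7/20)/(-7/2) = 1/10.
[A_1PA_3] = ½·(8·(-13/2−(-6)) + (18/5)·(-6−(-7)) + 2·(-7−(-13/2))) = ½·(-4 + 18/5 − 1) = -7/10, so the A_2-coordinate is 1/5.
[A_1A_2P] = ½·(8·(-8−(-13/2)) + 7·(-13/2−(-7)) + (18/5)·(-7−(-8))) = ½·(-12 + 7/2 + 18/5) = -49/20, so the A_3-coordinate is 7/10.
Check: 1/10 + 1/5 + 7/10 = 1.

(1/10, 1/5, 7/10)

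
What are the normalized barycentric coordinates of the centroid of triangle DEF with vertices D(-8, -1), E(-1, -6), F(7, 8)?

(1/3, 1/3, 1/3)

The centroid is the average of the vertices, so each weight is 1/3.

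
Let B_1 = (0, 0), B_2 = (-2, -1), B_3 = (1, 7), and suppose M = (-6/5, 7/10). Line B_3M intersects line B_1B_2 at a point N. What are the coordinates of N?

Barycentric coordinates of M with respect to B_1B_2B_3: (1/10, 7/10, 1/5).
On side B_1B_2 the B_3-coordinate is zero; dropping M's B_3-weight 1/5 and renormalizing the remaining 1/10 : 7/10 gives weights 1/8, 7/8 on B_1, B_2.
N = (1/8)·(0, 0) + (7/8)·(-2, -1) = (-7/4, -7/8).

(-7/4, -7/8)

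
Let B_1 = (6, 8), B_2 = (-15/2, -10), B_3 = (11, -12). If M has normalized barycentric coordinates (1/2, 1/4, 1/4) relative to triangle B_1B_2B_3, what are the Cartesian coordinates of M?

(31/8, -3/2)

M = (1/2)·B_1 + (1/4)·B_2 + (1/4)·B_3.
x-coordinate: (1/2)·6 + (1/4)·(-15/2) + (1/4)·11 = 31/8.
y-coordinate: (1/2)·8 + (1/4)·(-10) + (1/4)·(-12) = -3/2.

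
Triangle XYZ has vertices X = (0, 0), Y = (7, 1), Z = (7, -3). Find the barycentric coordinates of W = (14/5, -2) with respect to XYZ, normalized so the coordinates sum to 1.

(3/5, -1/5, 3/5)

Signed area of the reference triangle: [XYZ] = ½·(0·(1−(-3)) + 7·(-3−0) + 7·(0−1)) = ½·(0 − 21 − 7) = -14.
[WYZ] = ½·((14/5)·(1−(-3)) + 7·(-3−(-2)) + 7·(-2−1)) = ½·(56/5 − 7 − 21) = -42/5, so the X-coordinate is (-42/5)/(-14) = 3/5.
[XWZ] = ½·(0·(-2−(-3)) + (14/5)·(-3−0) + 7·(0−(-2))) = ½·(0 − 42/5 + 14) = 14/5, so the Y-coordinate is -1/5.
[XYW] = ½·(0·(1−(-2)) + 7·(-2−0) + (14/5)·(0−1)) = ½·(0 − 14 − 14/5) = -42/5, so the Z-coordinate is 3/5.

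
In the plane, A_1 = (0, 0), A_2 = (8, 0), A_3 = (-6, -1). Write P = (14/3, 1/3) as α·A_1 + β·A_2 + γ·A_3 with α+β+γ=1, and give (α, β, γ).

(1, 1/3, -1/3)

Signed area of the reference triangle: [A_1A_2A_3] = ½·(0·(0−(-1)) + 8·(-1−0) + (-6)·(0−0)) = ½·(0 − 8 + 0) = -4.
[PA_2A_3] = ½·((14/3)·(0−(-1)) + 8·(-1−(1/3)) + (-6)·(1/3−0)) = ½·(14/3 − 32/3 − 2) = -4, so the A_1-coordinate is (-4)/(-4) = 1.
[A_1PA_3] = ½·(0·(1/3−(-1)) + (14/3)·(-1−0) + (-6)·(0−(1/3))) = ½·(0 − 14/3 + 2) = -4/3, so the A_2-coordinate is 1/3.
[A_1A_2P] = ½·(0·(0−(1/3)) + 8·(1/3−0) + (14/3)·(0−0)) = ½·(0 + 8/3 + 0) = 4/3, so the A_3-coordinate is -1/3.
Check: 1 + 1/3 − 1/3 = 1.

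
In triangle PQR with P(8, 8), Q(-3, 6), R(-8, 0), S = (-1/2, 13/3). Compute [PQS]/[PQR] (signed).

[PQR] = ½·(8·(6−0) + (-3)·(0−8) + (-8)·(8−6)) = ½·(48 + 24 − 16) = 28.
[PQS] = ½·(8·(6−(13/3)) + (-3)·(13/3−8) + (-1/2)·(8−6)) = ½·(40/3 + 11 − 1) = 35/3, so the ratio is (35/3)/28 = 5/12.

5/12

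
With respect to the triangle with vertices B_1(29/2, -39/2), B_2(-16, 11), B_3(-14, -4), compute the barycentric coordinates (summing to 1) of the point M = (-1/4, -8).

(1/2, 1/4, 1/4)

Signed area of the reference triangle: [B_1B_2B_3] = ½·((29/2)·(11−(-4)) + (-16)·(-4−(-39/2)) + (-14)·(-39/2−11)) = ½·(435/2 − 248 + 427) = 793/4.
[MB_2B_3] = ½·((-1/4)·(11−(-4)) + (-16)·(-4−(-8)) + (-14)·(-8−11)) = ½·(-15/4 − 64 + 266) = 793/8, so the B_1-coordinate is (793/8)/(793/4) = 1/2.
[B_1MB_3] = ½·((29/2)·(-8−(-4)) + (-1/4)·(-4−(-39/2)) + (-14)·(-39/2−(-8))) = ½·(-58 − 31/8 + 161) = 793/16, so the B_2-coordinate is 1/4.
[B_1B_2M] = ½·((29/2)·(11−(-8)) + (-16)·(-8−(-39/2)) + (-1/4)·(-39/2−11)) = ½·(551/2 − 184 + 61/8) = 793/16, so the B_3-coordinate is 1/4.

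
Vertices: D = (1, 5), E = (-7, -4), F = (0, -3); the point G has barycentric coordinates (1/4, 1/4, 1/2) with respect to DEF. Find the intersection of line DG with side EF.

(-7/3, -10/3)

Line DG meets EF where the D-coordinate vanishes; zeroing G's D-weight and renormalizing leaves E, F-weights 1/4 : 1/2 → (1/3, 2/3).
So H = (1/3)·E + (2/3)·F = (-7/3, -10/3).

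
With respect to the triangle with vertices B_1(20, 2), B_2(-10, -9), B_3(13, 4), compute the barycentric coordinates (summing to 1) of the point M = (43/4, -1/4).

Signed area of the reference triangle: [B_1B_2B_3] = ½·(20·(-9−4) + (-10)·(4−2) + 13·(2−(-9))) = ½·(-260 − 20 + 143) = -137/2.
[MB_2B_3] = ½·((43/4)·(-9−4) + (-10)·(4−(-1/4)) + 13·(-1/4−(-9))) = ½·(-559/4 − 85/2 + 455/4) = -137/4, so the B_1-coordinate is (-137/4)/(-137/2) = 1/2.
[B_1MB_3] = ½·(20·(-1/4−4) + (43/4)·(4−2) + 13·(2−(-1/4))) = ½·(-85 + 43/2 + 117/4) = -137/8, so the B_2-coordinate is 1/4.
[B_1B_2M] = ½·(20·(-9−(-1/4)) + (-10)·(-1/4−2) + (43/4)·(2−(-9))) = ½·(-175 + 45/2 + 473/4) = -137/8, so the B_3-coordinate is 1/4.
Check: 1/2 + 1/4 + 1/4 = 1.

(1/2, 1/4, 1/4)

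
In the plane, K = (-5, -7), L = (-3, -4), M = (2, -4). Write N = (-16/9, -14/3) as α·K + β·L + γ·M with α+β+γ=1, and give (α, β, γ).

Signed area of the reference triangle: [KLM] = ½·((-5)·(-4−(-4)) + (-3)·(-4−(-7)) + 2·(-7−(-4))) = ½·(0 − 9 − 6) = -15/2.
[NLM] = ½·((-16/9)·(-4−(-4)) + (-3)·(-4−(-14/3)) + 2·(-14/3−(-4))) = ½·(0 − 2 − 4/3) = -5/3, so the K-coordinate is (-5/3)/(-15/2) = 2/9.
[KNM] = ½·((-5)·(-14/3−(-4)) + (-16/9)·(-4−(-7)) + 2·(-7−(-14/3))) = ½·(10/3 − 16/3 − 14/3) = -10/3, so the L-coordinate is 4/9.
[KLN] = ½·((-5)·(-4−(-14/3)) + (-3)·(-14/3−(-7)) + (-16/9)·(-7−(-4))) = ½·(-10/3 − 7 + 16/3) = -5/2, so the M-coordinate is 1/3.

(2/9, 4/9, 1/3)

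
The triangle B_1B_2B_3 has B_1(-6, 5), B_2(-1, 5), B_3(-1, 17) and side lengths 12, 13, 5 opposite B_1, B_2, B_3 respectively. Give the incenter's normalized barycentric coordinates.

(2/5, 13/30, 1/6)

The incenter has barycentric coordinates proportional to the opposite side lengths: (12 : 13 : 5).
Normalizing by 12+13+5 = 30 gives (2/5, 13/30, 1/6).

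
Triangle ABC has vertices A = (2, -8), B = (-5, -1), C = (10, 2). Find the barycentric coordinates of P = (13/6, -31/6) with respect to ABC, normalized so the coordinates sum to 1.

(2/3, 1/6, 1/6)

Signed area of the reference triangle: [ABC] = ½·(2·(-1−2) + (-5)·(2−(-8)) + 10·(-8−(-1))) = ½·(-6 − 50 − 70) = -63.
[PBC] = ½·((13/6)·(-1−2) + (-5)·(2−(-31/6)) + 10·(-31/6−(-1))) = ½·(-13/2 − 215/6 − 125/3) = -42, so the A-coordinate is (-42)/(-63) = 2/3.
[APC] = ½·(2·(-31/6−2) + (13/6)·(2−(-8)) + 10·(-8−(-31/6))) = ½·(-43/3 + 65/3 − 85/3) = -21/2, so the B-coordinate is 1/6.
[ABP] = ½·(2·(-1−(-31/6)) + (-5)·(-31/6−(-8)) + (13/6)·(-8−(-1))) = ½·(25/3 − 85/6 − 91/6) = -21/2, so the C-coordinate is 1/6.
Check: 2/3 + 1/6 + 1/6 = 1.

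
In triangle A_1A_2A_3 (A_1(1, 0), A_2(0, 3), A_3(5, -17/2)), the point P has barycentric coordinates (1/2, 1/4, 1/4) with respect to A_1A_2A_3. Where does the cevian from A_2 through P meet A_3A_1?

(7/3, -17/6)

Line A_2P meets A_3A_1 where the A_2-coordinate vanishes; zeroing P's A_2-weight and renormalizing leaves A_3, A_1-weights 1/4 : 1/2 → (1/3, 2/3).
So Q = (1/3)·A_3 + (2/3)·A_1 = (7/3, -17/6).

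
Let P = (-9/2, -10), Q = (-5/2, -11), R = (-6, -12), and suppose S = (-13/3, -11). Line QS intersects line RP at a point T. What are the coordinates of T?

Barycentric coordinates of S with respect to PQR: (1/3, 1/3, 1/3).
On side RP the Q-coordinate is zero; dropping S's Q-weight 1/3 and renormalizing the remaining 1/3 : 1/3 gives weights 1/2, 1/2 on R, P.
T = (1/2)·(-6, -12) + (1/2)·(-9/2, -10) = (-21/4, -11).

(-21/4, -11)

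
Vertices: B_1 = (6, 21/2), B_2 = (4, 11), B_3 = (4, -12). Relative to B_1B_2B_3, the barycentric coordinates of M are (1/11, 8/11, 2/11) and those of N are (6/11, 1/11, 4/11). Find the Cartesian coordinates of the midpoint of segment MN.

Barycentric coordinates of the midpoint are the average: (7/22, 9/22, 3/11).
Converting: (7/22)·B_1 + (9/22)·B_2 + (3/11)·B_3 = (51/11, 201/44).

(51/11, 201/44)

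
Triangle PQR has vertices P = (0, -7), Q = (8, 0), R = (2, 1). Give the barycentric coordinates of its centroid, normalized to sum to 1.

The centroid is the average of the vertices, so each weight is 1/3.

(1/3, 1/3, 1/3)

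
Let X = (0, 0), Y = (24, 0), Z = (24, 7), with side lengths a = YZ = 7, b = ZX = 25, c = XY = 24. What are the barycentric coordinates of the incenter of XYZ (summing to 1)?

The incenter has barycentric coordinates proportional to the opposite side lengths: (7 : 25 : 24).
Normalizing by 7+25+24 = 56 gives (1/8, 25/56, 3/7).

(1/8, 25/56, 3/7)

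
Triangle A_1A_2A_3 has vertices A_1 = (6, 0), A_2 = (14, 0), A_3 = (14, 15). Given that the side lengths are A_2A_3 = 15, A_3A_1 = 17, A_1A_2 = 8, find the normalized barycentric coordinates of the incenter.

(3/8, 17/40, 1/5)

The incenter has barycentric coordinates proportional to the opposite side lengths: (15 : 17 : 8).
Normalizing by 15+17+8 = 40 gives (3/8, 17/40, 1/5).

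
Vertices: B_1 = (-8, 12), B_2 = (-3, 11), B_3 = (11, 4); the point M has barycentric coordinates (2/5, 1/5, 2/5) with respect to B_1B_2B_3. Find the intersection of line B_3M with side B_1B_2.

Line B_3M meets B_1B_2 where the B_3-coordinate vanishes; zeroing M's B_3-weight and renormalizing leaves B_1, B_2-weights 2/5 : 1/5 → (2/3, 1/3).
So N = (2/3)·B_1 + (1/3)·B_2 = (-19/3, 35/3).

(-19/3, 35/3)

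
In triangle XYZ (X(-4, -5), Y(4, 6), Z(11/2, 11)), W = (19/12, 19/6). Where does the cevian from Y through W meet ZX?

Barycentric coordinates of W with respect to XYZ: (1/3, 1/2, 1/6).
On side ZX the Y-coordinate is zero; dropping W's Y-weight 1/2 and renormalizing the remaining 1/6 : 1/3 gives weights 1/3, 2/3 on Z, X.
V = (1/3)·(11/2, 11) + (2/3)·(-4, -5) = (-5/6, 1/3).

(-5/6, 1/3)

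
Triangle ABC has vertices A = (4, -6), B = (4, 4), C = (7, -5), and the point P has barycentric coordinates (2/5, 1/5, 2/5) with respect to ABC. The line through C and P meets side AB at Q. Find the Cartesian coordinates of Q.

(4, -8/3)

Line CP meets AB where the C-coordinate vanishes; zeroing P's C-weight and renormalizing leaves A, B-weights 2/5 : 1/5 → (2/3, 1/3).
So Q = (2/3)·A + (1/3)·B = (4, -8/3).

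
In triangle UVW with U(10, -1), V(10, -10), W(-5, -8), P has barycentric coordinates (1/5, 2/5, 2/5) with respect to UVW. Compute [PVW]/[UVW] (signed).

1/5

The signed ratio [PVW]/[UVW] equals the barycentric coordinate of P at vertex U, which is 1/5.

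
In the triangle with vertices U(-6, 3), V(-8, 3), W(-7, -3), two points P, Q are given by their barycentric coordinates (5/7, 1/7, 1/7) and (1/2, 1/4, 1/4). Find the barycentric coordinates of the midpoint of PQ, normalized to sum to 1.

(17/28, 11/56, 11/56)

Since both coordinate triples sum to 1, the midpoint's barycentrics are the componentwise average.
(5/7+1/2)/2 = 17/28; similarly 11/56 and 11/56.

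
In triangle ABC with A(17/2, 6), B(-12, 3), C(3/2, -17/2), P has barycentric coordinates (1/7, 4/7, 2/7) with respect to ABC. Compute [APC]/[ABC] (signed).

4/7

The signed ratio [APC]/[ABC] equals the barycentric coordinate of P at vertex B, which is 4/7.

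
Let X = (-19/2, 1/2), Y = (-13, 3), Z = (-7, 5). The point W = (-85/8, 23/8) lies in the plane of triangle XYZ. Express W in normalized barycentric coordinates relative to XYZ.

(1/4, 1/2, 1/4)

Signed area of the reference triangle: [XYZ] = ½·((-19/2)·(3−5) + (-13)·(5−(1/2)) + (-7)·(1/2−3)) = ½·(19 − 117/2 + 35/2) = -11.
[WYZ] = ½·((-85/8)·(3−5) + (-13)·(5−(23/8)) + (-7)·(23/8−3)) = ½·(85/4 − 221/8 + 7/8) = -11/4, so the X-coordinate is (-11/4)/(-11) = 1/4.
[XWZ] = ½·((-19/2)·(23/8−5) + (-85/8)·(5−(1/2)) + (-7)·(1/2−(23/8))) = ½·(323/16 − 765/16 + 133/8) = -11/2, so the Y-coordinate is 1/2.
[XYW] = ½·((-19/2)·(3−(23/8)) + (-13)·(23/8−(1/2)) + (-85/8)·(1/2−3)) = ½·(-19/16 − 247/8 + 425/16) = -11/4, so the Z-coordinate is 1/4.
Check: 1/4 + 1/2 + 1/4 = 1.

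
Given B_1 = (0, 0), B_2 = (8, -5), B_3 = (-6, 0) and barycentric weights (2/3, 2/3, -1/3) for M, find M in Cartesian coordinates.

(22/3, -10/3)

M = (2/3)·B_1 + (2/3)·B_2 + (-1/3)·B_3.
x-coordinate: (2/3)·0 + (2/3)·8 + (-1/3)·(-6) = 22/3.
y-coordinate: (2/3)·0 + (2/3)·(-5) + (-1/3)·0 = -10/3.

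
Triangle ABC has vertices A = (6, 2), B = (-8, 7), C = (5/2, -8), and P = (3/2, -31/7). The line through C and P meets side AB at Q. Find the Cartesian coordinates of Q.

(-1, 9/2)

Barycentric coordinates of P with respect to ABC: (1/7, 1/7, 5/7).
On side AB the C-coordinate is zero; dropping P's C-weight 5/7 and renormalizing the remaining 1/7 : 1/7 gives weights 1/2, 1/2 on A, B.
Q = (1/2)·(6, 2) + (1/2)·(-8, 7) = (-1, 9/2).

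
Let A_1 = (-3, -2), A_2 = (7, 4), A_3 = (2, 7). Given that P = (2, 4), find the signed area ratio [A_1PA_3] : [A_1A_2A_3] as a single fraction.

1/4

[A_1A_2A_3] = ½·((-3)·(4−7) + 7·(7−(-2)) + 2·(-2−4)) = ½·(9 + 63 − 12) = 30.
[A_1PA_3] = ½·((-3)·(4−7) + 2·(7−(-2)) + 2·(-2−4)) = ½·(9 + 18 − 12) = 15/2, so the ratio is (15/2)/30 = 1/4.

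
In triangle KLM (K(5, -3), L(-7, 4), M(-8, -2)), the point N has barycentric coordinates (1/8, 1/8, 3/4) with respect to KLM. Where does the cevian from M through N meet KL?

(-1, 1/2)

Line MN meets KL where the M-coordinate vanishes; zeroing N's M-weight and renormalizing leaves K, L-weights 1/8 : 1/8 → (1/2, 1/2).
So J = (1/2)·K + (1/2)·L = (-1, 1/2).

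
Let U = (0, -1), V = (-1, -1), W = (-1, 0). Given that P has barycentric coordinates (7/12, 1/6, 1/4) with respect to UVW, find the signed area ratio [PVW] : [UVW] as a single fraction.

The signed ratio [PVW]/[UVW] equals the barycentric coordinate of P at vertex U, which is 7/12.

7/12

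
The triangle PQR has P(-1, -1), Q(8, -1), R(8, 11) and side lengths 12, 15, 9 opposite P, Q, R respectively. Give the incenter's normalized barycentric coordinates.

(1/3, 5/12, 1/4)

The incenter has barycentric coordinates proportional to the opposite side lengths: (12 : 15 : 9).
Normalizing by 12+15+9 = 36 gives (1/3, 5/12, 1/4).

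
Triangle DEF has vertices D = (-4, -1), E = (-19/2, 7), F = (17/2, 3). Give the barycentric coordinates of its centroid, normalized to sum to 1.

(1/3, 1/3, 1/3)

The centroid is the average of the vertices, so each weight is 1/3.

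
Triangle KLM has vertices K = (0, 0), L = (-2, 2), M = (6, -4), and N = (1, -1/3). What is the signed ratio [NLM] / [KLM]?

1/6

[KLM] = ½·(0·(2−(-4)) + (-2)·(-4−0) + 6·(0−2)) = ½·(0 + 8 − 12) = -2.
[NLM] = ½·(1·(2−(-4)) + (-2)·(-4−(-1/3)) + 6·(-1/3−2)) = ½·(6 + 22/3 − 14) = -1/3, so the ratio is (-1/3)/(-2) = 1/6.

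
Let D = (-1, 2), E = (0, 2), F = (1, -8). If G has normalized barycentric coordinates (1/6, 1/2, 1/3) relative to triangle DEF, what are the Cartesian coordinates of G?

(1/6, -4/3)

G = (1/6)·D + (1/2)·E + (1/3)·F.
x-coordinate: (1/6)·(-1) + (1/2)·0 + (1/3)·1 = 1/6.
y-coordinate: (1/6)·2 + (1/2)·2 + (1/3)·(-8) = -4/3.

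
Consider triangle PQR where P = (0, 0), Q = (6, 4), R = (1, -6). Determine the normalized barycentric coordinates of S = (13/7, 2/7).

(4/7, 2/7, 1/7)

Signed area of the reference triangle: [PQR] = ½·(0·(4−(-6)) + 6·(-6−0) + 1·(0−4)) = ½·(0 − 36 − 4) = -20.
[SQR] = ½·((13/7)·(4−(-6)) + 6·(-6−(2/7)) + 1·(2/7−4)) = ½·(130/7 − 264/7 − 26/7) = -80/7, so the P-coordinate is (-80/7)/(-20) = 4/7.
[PSR] = ½·(0·(2/7−(-6)) + (13/7)·(-6−0) + 1·(0−(2/7))) = ½·(0 − 78/7 − 2/7) = -40/7, so the Q-coordinate is 2/7.
[PQS] = ½·(0·(4−(2/7)) + 6·(2/7−0) + (13/7)·(0−4)) = ½·(0 + 12/7 − 52/7) = -20/7, so the R-coordinate is 1/7.
Check: 4/7 + 2/7 + 1/7 = 1.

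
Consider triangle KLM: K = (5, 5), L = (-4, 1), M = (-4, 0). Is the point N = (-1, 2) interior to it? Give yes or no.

yes

Barycentric coordinates of N: (1/3, 1/3, 1/3).
The three coordinates are positive, positive, positive; a point is interior exactly when all three are positive.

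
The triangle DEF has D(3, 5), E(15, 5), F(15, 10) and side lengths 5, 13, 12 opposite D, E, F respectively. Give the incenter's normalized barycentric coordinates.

(1/6, 13/30, 2/5)

The incenter has barycentric coordinates proportional to the opposite side lengths: (5 : 13 : 12).
Normalizing by 5+13+12 = 30 gives (1/6, 13/30, 2/5).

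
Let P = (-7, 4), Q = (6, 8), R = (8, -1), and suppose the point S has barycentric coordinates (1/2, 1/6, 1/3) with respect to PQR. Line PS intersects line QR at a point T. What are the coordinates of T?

Line PS meets QR where the P-coordinate vanishes; zeroing S's P-weight and renormalizing leaves Q, R-weights 1/6 : 1/3 → (1/3, 2/3).
So T = (1/3)·Q + (2/3)·R = (22/3, 2).

(22/3, 2)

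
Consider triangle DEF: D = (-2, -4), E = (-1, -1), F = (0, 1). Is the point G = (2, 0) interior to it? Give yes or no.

Barycentric coordinates of G: (5, -12, 8).
The three coordinates are positive, negative, positive; a point is interior exactly when all three are positive.

no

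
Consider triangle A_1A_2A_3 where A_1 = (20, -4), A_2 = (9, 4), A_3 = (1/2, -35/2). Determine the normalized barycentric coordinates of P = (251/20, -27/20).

Signed area of the reference triangle: [A_1A_2A_3] = ½·(20·(4−(-35/2)) + 9·(-35/2−(-4)) + (1/2)·(-4−4)) = ½·(430 − 243/2 − 4) = 609/4.
[PA_2A_3] = ½·((251/20)·(4−(-35/2)) + 9·(-35/2−(-27/20)) + (1/2)·(-27/20−4)) = ½·(10793/40 − 2907/20 − 107/40) = 609/10, so the A_1-coordinate is (609/10)/(609/4) = 2/5.
[A_1PA_3] = ½·(20·(-27/20−(-35/2)) + (251/20)·(-35/2−(-4)) + (1/2)·(-4−(-27/20))) = ½·(323 − 6777/40 − 53/40) = 609/8, so the A_2-coordinate is 1/2.
[A_1A_2P] = ½·(20·(4−(-27/20)) + 9·(-27/20−(-4)) + (251/20)·(-4−4)) = ½·(107 + 477/20 − 502/5) = 609/40, so the A_3-coordinate is 1/10.
Check: 2/5 + 1/2 + 1/10 = 1.

(2/5, 1/2, 1/10)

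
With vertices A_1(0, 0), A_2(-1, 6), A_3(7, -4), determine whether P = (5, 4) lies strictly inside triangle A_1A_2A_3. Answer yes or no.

no

Barycentric coordinates of P: (-22/19, 24/19, 17/19).
The three coordinates are negative, positive, positive; a point is interior exactly when all three are positive.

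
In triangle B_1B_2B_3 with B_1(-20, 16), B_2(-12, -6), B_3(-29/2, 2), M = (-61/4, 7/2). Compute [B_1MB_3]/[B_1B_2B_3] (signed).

1/4

[B_1B_2B_3] = ½·((-20)·(-6−2) + (-12)·(2−16) + (-29/2)·(16−(-6))) = ½·(160 + 168 − 319) = 9/2.
[B_1MB_3] = ½·((-20)·(7/2−2) + (-61/4)·(2−16) + (-29/2)·(16−(7/2))) = ½·(-30 + 427/2 − 725/4) = 9/8, so the ratio is (9/8)/(9/2) = 1/4.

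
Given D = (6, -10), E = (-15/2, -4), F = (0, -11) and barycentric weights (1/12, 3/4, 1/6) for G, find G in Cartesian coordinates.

G = (1/12)·D + (3/4)·E + (1/6)·F.
x-coordinate: (1/12)·6 + (3/4)·(-15/2) + (1/6)·0 = -41/8.
y-coordinate: (1/12)·(-10) + (3/4)·(-4) + (1/6)·(-11) = -17/3.

(-41/8, -17/3)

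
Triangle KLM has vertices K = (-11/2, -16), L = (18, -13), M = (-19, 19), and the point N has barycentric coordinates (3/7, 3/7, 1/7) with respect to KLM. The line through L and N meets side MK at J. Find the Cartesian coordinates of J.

(-71/8, -29/4)

Line LN meets MK where the L-coordinate vanishes; zeroing N's L-weight and renormalizing leaves M, K-weights 1/7 : 3/7 → (1/4, 3/4).
So J = (1/4)·M + (3/4)·K = (-71/8, -29/4).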